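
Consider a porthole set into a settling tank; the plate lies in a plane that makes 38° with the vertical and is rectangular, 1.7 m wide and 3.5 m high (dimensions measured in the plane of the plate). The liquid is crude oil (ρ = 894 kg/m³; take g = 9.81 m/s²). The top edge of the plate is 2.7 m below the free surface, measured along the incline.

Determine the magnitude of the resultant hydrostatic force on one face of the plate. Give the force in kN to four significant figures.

F ≈ 183.0 kN

γ = ρg = 894 × 9.81 / 1000 = 8.77014 kN/m³.
The plate makes 38° with the vertical, i.e. θ = 90° − 38° = 52° to the horizontal. Measuring y along the incline from the free-surface line, vertical depth h = y·sinθ with sinθ = 0.788011.
The centroid lies 3.5/2 = 1.75 m below the top edge, so y_c = 2.7 + 1.75 = 4.45 m and h_c = 4.45 × 0.788011 = 3.50665 m.
A = 1.7 × 3.5 = 5.95 m².
Resultant F = γ·h_c·A = 8.77014 × 3.50665 × 5.95 = 182.985 kN.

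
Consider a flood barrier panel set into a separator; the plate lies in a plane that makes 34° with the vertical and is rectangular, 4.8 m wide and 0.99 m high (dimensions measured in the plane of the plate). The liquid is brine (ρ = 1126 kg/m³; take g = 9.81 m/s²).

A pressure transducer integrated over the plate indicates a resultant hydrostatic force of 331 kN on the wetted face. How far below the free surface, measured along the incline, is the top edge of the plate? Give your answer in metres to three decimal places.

y_top ≈ 7.111 m

γ = ρg = 1126 × 9.81 / 1000 = 11.04606 kN/m³.
A = 4.8 × 0.99 = 4.752 m².
From F = γ·h_c·A, the centroid depth is h_c = 331/(11.04606 × 4.752) = 6.30586 m.
The plate makes 34° with the vertical, i.e. θ = 90° − 34° = 56° to the horizontal. Measuring y along the incline from the free-surface line, vertical depth h = y·sinθ with sinθ = 0.829038.
Along the incline, y_c = h_c/sinθ = 6.30586/0.829038 = 7.60624 m.
The centroid lies 0.99/2 = 0.495 m below the top edge, so the top edge sits at y_top = 7.60624 − 0.495 = 7.11124 m along the incline.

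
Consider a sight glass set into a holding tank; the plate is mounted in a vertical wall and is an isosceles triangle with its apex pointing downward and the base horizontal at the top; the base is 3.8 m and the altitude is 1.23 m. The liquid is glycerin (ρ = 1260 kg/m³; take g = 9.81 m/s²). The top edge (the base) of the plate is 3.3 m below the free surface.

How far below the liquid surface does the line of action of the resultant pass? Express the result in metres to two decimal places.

γ = ρg = 1260 × 9.81 / 1000 = 12.3606 kN/m³.
With the apex down, the centroid sits h/3 = 1.23/3 = 0.41 m below the base (the top edge), so the centroid depth is h_c = 3.3 + 0.41 = 3.71 m.
A = ½ × 3.8 × 1.23 = 2.337 m².
Resultant F = γ·h_c·A = 12.3606 × 3.71 × 2.337 = 107.17 kN.
I_c = b·h³/36 = 3.8 × 1.23³/36 = 0.196425 m⁴.
Centre of pressure: y_p = y_c + I_c/(y_c·A) = 3.71 + 0.196425/(3.71 × 2.337) = 3.71 + 0.022655 = 3.73265 m along the plane.

h_p = 3.73 m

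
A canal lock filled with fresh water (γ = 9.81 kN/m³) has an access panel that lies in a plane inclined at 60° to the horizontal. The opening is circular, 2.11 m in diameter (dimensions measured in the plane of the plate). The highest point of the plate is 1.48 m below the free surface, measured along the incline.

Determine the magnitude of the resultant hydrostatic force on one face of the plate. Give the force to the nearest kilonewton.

γ = 9.81 kN/m³.
Let θ = 60° be the plate's angle to the horizontal; measure y along the incline from where the plane meets the free surface. Vertical depth h = y·sinθ with sinθ = 0.866025.
The centroid is at the centre, 1.055 m below the top of the plate, so y_c = 1.48 + 1.055 = 2.535 m and h_c = 2.535 × 0.866025 = 2.19537 m.
A = π(1.055)² = 3.49667 m².
Resultant F = γ·h_c·A = 9.81 × 2.19537 × 3.49667 = 75.3063 kN.

F ≈ 75 kN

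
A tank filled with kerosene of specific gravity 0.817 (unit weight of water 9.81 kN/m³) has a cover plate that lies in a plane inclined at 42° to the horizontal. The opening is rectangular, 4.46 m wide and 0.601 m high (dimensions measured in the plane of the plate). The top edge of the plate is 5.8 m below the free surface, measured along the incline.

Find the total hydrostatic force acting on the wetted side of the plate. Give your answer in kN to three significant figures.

γ = 0.817 × 9.81 = 8.01477 kN/m³.
Let θ = 42° be the plate's angle to the horizontal; measure y along the incline from where the plane meets the free surface. Vertical depth h = y·sinθ with sinθ = 0.669131.
The centroid lies 0.601/2 = 0.3005 m below the top edge, so y_c = 5.8 + 0.3005 = 6.1005 m and h_c = 6.1005 × 0.669131 = 4.08203 m.
A = 4.46 × 0.601 = 2.68046 m².
Resultant F = γ·h_c·A = 8.01477 × 4.08203 × 2.68046 = 87.6954 kN.

F ≈ 87.7 kN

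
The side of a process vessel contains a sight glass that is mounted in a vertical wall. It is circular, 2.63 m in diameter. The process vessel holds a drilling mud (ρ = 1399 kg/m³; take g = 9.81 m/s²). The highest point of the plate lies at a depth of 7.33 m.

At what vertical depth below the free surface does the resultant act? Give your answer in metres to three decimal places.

h_p = 8.695 m

γ = ρg = 1399 × 9.81 / 1000 = 13.72419 kN/m³.
The centroid is at the centre, 1.315 m below the top of the plate, so the centroid depth is h_c = 7.33 + 1.315 = 8.645 m.
A = π(1.315)² = 5.43252 m².
Resultant F = γ·h_c·A = 13.72419 × 8.645 × 5.43252 = 644.545 kN.
I_c = πr⁴/4 = π × 1.315⁴/4 = 2.34851 m⁴.
Centre of pressure: y_p = y_c + I_c/(y_c·A) = 8.645 + 2.34851/(8.645 × 5.43252) = 8.645 + 0.0500065 = 8.69501 m along the plane.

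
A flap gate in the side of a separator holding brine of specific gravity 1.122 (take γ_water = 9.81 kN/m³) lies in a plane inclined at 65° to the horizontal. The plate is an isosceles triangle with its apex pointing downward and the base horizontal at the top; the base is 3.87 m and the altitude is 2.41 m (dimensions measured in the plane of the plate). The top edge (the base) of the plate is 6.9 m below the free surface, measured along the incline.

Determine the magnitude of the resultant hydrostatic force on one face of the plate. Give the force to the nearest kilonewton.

F ≈ 358 kN

γ = 1.122 × 9.81 = 11.00682 kN/m³.
Let θ = 65° be the plate's angle to the horizontal; measure y along the incline from where the plane meets the free surface. Vertical depth h = y·sinθ with sinθ = 0.906308.
With the apex down, the centroid sits h/3 = 2.41/3 = 0.803333 m below the base (the top edge), so y_c = 6.9 + 0.803333 = 7.70333 m and h_c = 7.70333 × 0.906308 = 6.98159 m.
A = ½ × 3.87 × 2.41 = 4.66335 m².
Resultant F = γ·h_c·A = 11.00682 × 6.98159 × 4.66335 = 358.356 kN.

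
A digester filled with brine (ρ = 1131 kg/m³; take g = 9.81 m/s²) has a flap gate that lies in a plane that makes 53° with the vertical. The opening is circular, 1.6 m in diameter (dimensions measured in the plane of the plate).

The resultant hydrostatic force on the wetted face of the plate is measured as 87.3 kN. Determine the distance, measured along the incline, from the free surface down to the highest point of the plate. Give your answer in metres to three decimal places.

y_top ≈ 5.703 m

γ = ρg = 1131 × 9.81 / 1000 = 11.09511 kN/m³.
A = π(0.8)² = 2.01062 m².
From F = γ·h_c·A, the centroid depth is h_c = 87.3/(11.09511 × 2.01062) = 3.91339 m.
The plate makes 53° with the vertical, i.e. θ = 90° − 53° = 37° to the horizontal. Measuring y along the incline from the free-surface line, vertical depth h = y·sinθ with sinθ = 0.601815.
Along the incline, y_c = h_c/sinθ = 3.91339/0.601815 = 6.50265 m.
The centroid is at the centre, 0.8 m below the top of the plate, so the highest point sits at y_top = 6.50265 − 0.8 = 5.70265 m along the incline.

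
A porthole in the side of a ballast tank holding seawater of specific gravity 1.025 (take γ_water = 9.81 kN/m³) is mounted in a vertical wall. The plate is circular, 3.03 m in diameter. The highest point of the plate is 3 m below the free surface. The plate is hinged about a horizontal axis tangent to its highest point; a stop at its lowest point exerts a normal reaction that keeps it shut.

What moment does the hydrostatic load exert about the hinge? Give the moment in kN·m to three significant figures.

γ = 1.025 × 9.81 = 10.05525 kN/m³.
The centroid is at the centre, 1.515 m below the top of the plate, so the centroid depth is h_c = 3 + 1.515 = 4.515 m.
A = π(1.515)² = 7.21066 m².
Resultant F = γ·h_c·A = 10.05525 × 4.515 × 7.21066 = 327.36 kN.
I_c = πr⁴/4 = π × 1.515⁴/4 = 4.13752 m⁴.
Centre of pressure: y_p = y_c + I_c/(y_c·A) = 4.515 + 4.13752/(4.515 × 7.21066) = 4.515 + 0.127089 = 4.64209 m along the plane.
The resultant acts 1.515 + 0.127089 = 1.64209 m (along the plate) below the hinge at the top edge, so the moment about the hinge is M = F × 1.64209 = 327.36 × 1.64209 = 537.555 kN·m.

M ≈ 538 kN·m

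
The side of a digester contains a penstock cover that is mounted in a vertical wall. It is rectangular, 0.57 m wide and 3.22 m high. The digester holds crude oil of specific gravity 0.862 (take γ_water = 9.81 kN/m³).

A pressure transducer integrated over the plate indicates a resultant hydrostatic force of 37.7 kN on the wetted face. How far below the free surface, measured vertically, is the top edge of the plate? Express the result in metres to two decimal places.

d_top ≈ 0.82 m

γ = 0.862 × 9.81 = 8.45622 kN/m³.
A = 0.57 × 3.22 = 1.8354 m².
From F = γ·h_c·A, the centroid depth is h_c = 37.7/(8.45622 × 1.8354) = 2.42904 m.
The centroid lies 3.22/2 = 1.61 m below the top edge, so the top edge sits at h_top = 2.42904 − 1.61 = 0.81904 m below the surface.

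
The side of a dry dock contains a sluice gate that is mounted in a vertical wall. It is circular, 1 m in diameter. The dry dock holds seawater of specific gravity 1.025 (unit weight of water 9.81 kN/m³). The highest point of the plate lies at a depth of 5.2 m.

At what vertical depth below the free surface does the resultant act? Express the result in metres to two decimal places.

γ = 1.025 × 9.81 = 10.05525 kN/m³.
The centroid is at the centre, 0.5 m below the top of the plate, so the centroid depth is h_c = 5.2 + 0.5 = 5.7 m.
A = π(0.5)² = 0.785398 m².
Resultant F = γ·h_c·A = 10.05525 × 5.7 × 0.785398 = 45.015 kN.
I_c = πr⁴/4 = π × 0.5⁴/4 = 0.0490874 m⁴.
Centre of pressure: y_p = y_c + I_c/(y_c·A) = 5.7 + 0.0490874/(5.7 × 0.785398) = 5.7 + 0.0109649 = 5.71096 m along the plane.

h_p = 5.71 m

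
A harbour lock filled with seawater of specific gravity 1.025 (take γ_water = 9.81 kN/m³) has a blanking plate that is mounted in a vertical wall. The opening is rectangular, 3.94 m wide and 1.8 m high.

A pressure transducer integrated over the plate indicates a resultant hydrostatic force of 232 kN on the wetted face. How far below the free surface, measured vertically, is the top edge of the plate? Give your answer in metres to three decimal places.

d_top ≈ 2.353 m

γ = 1.025 × 9.81 = 10.05525 kN/m³.
A = 3.94 × 1.8 = 7.092 m².
From F = γ·h_c·A, the centroid depth is h_c = 232/(10.05525 × 7.092) = 3.25332 m.
The centroid lies 1.8/2 = 0.9 m below the top edge, so the top edge sits at h_top = 3.25332 − 0.9 = 2.35332 m below the surface.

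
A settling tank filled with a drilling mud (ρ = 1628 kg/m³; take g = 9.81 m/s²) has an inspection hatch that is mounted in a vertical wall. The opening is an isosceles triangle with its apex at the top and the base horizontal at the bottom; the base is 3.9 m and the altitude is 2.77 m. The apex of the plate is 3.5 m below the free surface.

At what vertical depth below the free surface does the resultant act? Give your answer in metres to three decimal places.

γ = ρg = 1628 × 9.81 / 1000 = 15.97068 kN/m³.
With the apex up, the centroid sits 2h/3 = 2 × 2.77/3 = 1.84667 m below the apex, so the centroid depth is h_c = 3.5 + 1.84667 = 5.34667 m.
A = ½ × 3.9 × 2.77 = 5.4015 m².
Resultant F = γ·h_c·A = 15.97068 × 5.34667 × 5.4015 = 461.234 kN.
I_c = b·h³/36 = 3.9 × 2.77³/36 = 2.30251 m⁴.
Centre of pressure: y_p = y_c + I_c/(y_c·A) = 5.34667 + 2.30251/(5.34667 × 5.4015) = 5.34667 + 0.0797267 = 5.4264 m along the plane.

h_p = 5.426 m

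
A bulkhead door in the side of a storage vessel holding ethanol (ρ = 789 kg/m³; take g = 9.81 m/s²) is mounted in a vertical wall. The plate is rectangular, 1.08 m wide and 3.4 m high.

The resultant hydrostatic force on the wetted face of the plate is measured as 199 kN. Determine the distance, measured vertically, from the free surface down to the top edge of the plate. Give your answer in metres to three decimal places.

d_top ≈ 5.302 m

γ = ρg = 789 × 9.81 / 1000 = 7.74009 kN/m³.
A = 1.08 × 3.4 = 3.672 m².
From F = γ·h_c·A, the centroid depth is h_c = 199/(7.74009 × 3.672) = 7.00171 m.
The centroid lies 3.4/2 = 1.7 m below the top edge, so the top edge sits at h_top = 7.00171 − 1.7 = 5.30171 m below the surface.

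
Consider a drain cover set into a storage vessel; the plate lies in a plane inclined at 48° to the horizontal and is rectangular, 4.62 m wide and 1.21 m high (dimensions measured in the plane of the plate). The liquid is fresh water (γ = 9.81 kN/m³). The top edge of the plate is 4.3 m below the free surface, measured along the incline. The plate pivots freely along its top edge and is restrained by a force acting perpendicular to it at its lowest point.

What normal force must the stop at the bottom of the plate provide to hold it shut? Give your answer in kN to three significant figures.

P ≈ 104 kN

γ = 9.81 kN/m³.
Let θ = 48° be the plate's angle to the horizontal; measure y along the incline from where the plane meets the free surface. Vertical depth h = y·sinθ with sinθ = 0.743145.
The centroid lies 1.21/2 = 0.605 m below the top edge, so y_c = 4.3 + 0.605 = 4.905 m and h_c = 4.905 × 0.743145 = 3.64513 m.
A = 4.62 × 1.21 = 5.5902 m².
Resultant F = γ·h_c·A = 9.81 × 3.64513 × 5.5902 = 199.898 kN.
I_c = b·h³/12 = 4.62 × 1.21³/12 = 0.682051 m⁴.
Centre of pressure: y_p = y_c + I_c/(y_c·A) = 4.905 + 0.682051/(4.905 × 5.5902) = 4.905 + 0.0248743 = 4.92987 m along the plane.
The resultant acts 0.605 + 0.0248743 = 0.629874 m (along the plate) below the hinge at the top edge, so the moment about the hinge is M = F × 0.629874 = 199.898 × 0.629874 = 125.911 kN·m.
A normal force at the bottom, 1.21 m from the hinge, must supply this moment: P = 125.911/1.21 = 104.059 kN.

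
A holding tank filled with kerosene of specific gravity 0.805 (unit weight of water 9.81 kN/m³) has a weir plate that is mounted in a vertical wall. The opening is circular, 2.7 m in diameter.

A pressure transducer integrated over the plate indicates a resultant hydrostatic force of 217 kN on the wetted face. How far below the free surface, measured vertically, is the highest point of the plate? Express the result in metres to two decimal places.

d_top ≈ 3.45 m

γ = 0.805 × 9.81 = 7.89705 kN/m³.
A = π(1.35)² = 5.72555 m².
From F = γ·h_c·A, the centroid depth is h_c = 217/(7.89705 × 5.72555) = 4.7993 m.
The centroid is at the centre, 1.35 m below the top of the plate, so the highest point sits at h_top = 4.7993 − 1.35 = 3.4493 m below the surface.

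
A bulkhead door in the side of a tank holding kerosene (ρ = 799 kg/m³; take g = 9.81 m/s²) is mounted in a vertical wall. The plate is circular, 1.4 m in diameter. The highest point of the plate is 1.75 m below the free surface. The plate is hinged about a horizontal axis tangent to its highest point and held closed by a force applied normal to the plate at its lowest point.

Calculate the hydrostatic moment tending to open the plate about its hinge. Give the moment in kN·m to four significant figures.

γ = ρg = 799 × 9.81 / 1000 = 7.83819 kN/m³.
The centroid is at the centre, 0.7 m below the top of the plate, so the centroid depth is h_c = 1.75 + 0.7 = 2.45 m.
A = π(0.7)² = 1.53938 m².
Resultant F = γ·h_c·A = 7.83819 × 2.45 × 1.53938 = 29.5616 kN.
I_c = πr⁴/4 = π × 0.7⁴/4 = 0.188574 m⁴.
Centre of pressure: y_p = y_c + I_c/(y_c·A) = 2.45 + 0.188574/(2.45 × 1.53938) = 2.45 + 0.05 = 2.5 m along the plane.
The resultant acts 0.7 + 0.05 = 0.75 m (along the plate) below the hinge at the top edge, so the moment about the hinge is M = F × 0.75 = 29.5616 × 0.75 = 22.1712 kN·m.

M ≈ 22.17 kN·m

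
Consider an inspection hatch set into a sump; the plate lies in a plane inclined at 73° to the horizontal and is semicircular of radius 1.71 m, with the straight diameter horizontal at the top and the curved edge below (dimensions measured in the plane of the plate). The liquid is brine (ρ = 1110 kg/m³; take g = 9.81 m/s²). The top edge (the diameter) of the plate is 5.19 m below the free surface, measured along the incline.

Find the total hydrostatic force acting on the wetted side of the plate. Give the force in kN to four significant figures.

γ = ρg = 1110 × 9.81 / 1000 = 10.8891 kN/m³.
Let θ = 73° be the plate's angle to the horizontal; measure y along the incline from where the plane meets the free surface. Vertical depth h = y·sinθ with sinθ = 0.956305.
The centroid of a semicircle lies 4r/(3π) = 0.725747 m from the diameter, here below the top edge, so y_c = 5.19 + 0.725747 = 5.91575 m and h_c = 5.91575 × 0.956305 = 5.65726 m.
A = πr²/2 = π × 1.71²/2 = 4.59317 m².
Resultant F = γ·h_c·A = 10.8891 × 5.65726 × 4.59317 = 282.951 kN.

F ≈ 283.0 kN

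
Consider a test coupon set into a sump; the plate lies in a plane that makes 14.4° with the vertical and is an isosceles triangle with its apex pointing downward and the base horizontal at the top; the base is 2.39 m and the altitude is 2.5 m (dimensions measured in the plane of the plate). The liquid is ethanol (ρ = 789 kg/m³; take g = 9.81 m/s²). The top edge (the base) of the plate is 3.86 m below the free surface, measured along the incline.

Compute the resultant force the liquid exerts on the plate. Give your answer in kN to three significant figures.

F ≈ 105 kN

γ = ρg = 789 × 9.81 / 1000 = 7.74009 kN/m³.
The plate makes 14.4° with the vertical, i.e. θ = 90° − 14.4° = 75.6° to the horizontal. Measuring y along the incline from the free-surface line, vertical depth h = y·sinθ with sinθ = 0.968583.
With the apex down, the centroid sits h/3 = 2.5/3 = 0.833333 m below the base (the top edge), so y_c = 3.86 + 0.833333 = 4.69333 m and h_c = 4.69333 × 0.968583 = 4.54588 m.
A = ½ × 2.39 × 2.5 = 2.9875 m².
Resultant F = γ·h_c·A = 7.74009 × 4.54588 × 2.9875 = 105.117 kN.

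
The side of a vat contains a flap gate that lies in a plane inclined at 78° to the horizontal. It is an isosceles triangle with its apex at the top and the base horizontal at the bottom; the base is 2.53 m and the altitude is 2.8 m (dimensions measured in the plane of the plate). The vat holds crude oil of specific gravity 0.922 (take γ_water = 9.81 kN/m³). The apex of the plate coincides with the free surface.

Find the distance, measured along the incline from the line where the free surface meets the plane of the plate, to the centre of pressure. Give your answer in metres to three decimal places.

γ = 0.922 × 9.81 = 9.04482 kN/m³.
Let θ = 78° be the plate's angle to the horizontal; measure y along the incline from where the plane meets the free surface. Vertical depth h = y·sinθ with sinθ = 0.978148.
With the apex up, the centroid sits 2h/3 = 2 × 2.8/3 = 1.86667 m below the apex, so y_c = 1.86667 m and h_c = 1.86667 × 0.978148 = 1.82588 m.
A = ½ × 2.53 × 2.8 = 3.542 m².
Resultant F = γ·h_c·A = 9.04482 × 1.82588 × 3.542 = 58.4953 kN.
I_c = b·h³/36 = 2.53 × 2.8³/36 = 1.54274 m⁴.
Centre of pressure: y_p = y_c + I_c/(y_c·A) = 1.86667 + 1.54274/(1.86667 × 3.542) = 1.86667 + 0.233333 = 2.1 m along the plane.

y_p = 2.100 m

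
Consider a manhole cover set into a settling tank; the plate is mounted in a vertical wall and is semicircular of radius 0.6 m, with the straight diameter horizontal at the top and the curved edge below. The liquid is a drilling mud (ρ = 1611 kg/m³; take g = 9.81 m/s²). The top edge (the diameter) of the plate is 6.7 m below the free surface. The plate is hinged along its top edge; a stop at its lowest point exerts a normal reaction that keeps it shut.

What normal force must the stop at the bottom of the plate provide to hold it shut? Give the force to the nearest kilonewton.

γ = ρg = 1611 × 9.81 / 1000 = 15.80391 kN/m³.
The centroid of a semicircle lies 4r/(3π) = 0.254648 m from the diameter, here below the top edge, so the centroid depth is h_c = 6.7 + 0.254648 = 6.95465 m.
A = πr²/2 = π × 0.6²/2 = 0.565487 m².
Resultant F = γ·h_c·A = 15.80391 × 6.95465 × 0.565487 = 62.1531 kN.
I_c = (π/8 − 8/(9π))·r⁴ = 0.109757 × 0.6⁴ = 0.0142245 m⁴.
Centre of pressure: y_p = y_c + I_c/(y_c·A) = 6.95465 + 0.0142245/(6.95465 × 0.565487) = 6.95465 + 0.00361692 = 6.95827 m along the plane.
The resultant acts 0.254648 + 0.00361692 = 0.258265 m (along the plate) below the hinge at the top edge, so the moment about the hinge is M = F × 0.258265 = 62.1531 × 0.258265 = 16.052 kN·m.
A normal force at the bottom, 0.6 m from the hinge, must supply this moment: P = 16.052/0.6 = 26.7533 kN.

P ≈ 27 kN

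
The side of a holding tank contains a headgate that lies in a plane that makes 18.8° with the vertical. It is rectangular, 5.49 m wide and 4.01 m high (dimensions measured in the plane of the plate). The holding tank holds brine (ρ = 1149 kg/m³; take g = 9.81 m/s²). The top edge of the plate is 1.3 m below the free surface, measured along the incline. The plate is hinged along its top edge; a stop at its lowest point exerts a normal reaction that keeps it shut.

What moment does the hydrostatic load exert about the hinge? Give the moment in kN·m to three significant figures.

M ≈ 1870 kN·m

γ = ρg = 1149 × 9.81 / 1000 = 11.27169 kN/m³.
The plate makes 18.8° with the vertical, i.e. θ = 90° − 18.8° = 71.2° to the horizontal. Measuring y along the incline from the free-surface line, vertical depth h = y·sinθ with sinθ = 0.946649.
The centroid lies 4.01/2 = 2.005 m below the top edge, so y_c = 1.3 + 2.005 = 3.305 m and h_c = 3.305 × 0.946649 = 3.12867 m.
A = 5.49 × 4.01 = 22.0149 m².
Resultant F = γ·h_c·A = 11.27169 × 3.12867 × 22.0149 = 776.364 kN.
I_c = b·h³/12 = 5.49 × 4.01³/12 = 29.5001 m⁴.
Centre of pressure: y_p = y_c + I_c/(y_c·A) = 3.305 + 29.5001/(3.305 × 22.0149) = 3.305 + 0.405448 = 3.71045 m along the plane.
The resultant acts 2.005 + 0.405448 = 2.41045 m (along the plate) below the hinge at the top edge, so the moment about the hinge is M = F × 2.41045 = 776.364 × 2.41045 = 1871.39 kN·m.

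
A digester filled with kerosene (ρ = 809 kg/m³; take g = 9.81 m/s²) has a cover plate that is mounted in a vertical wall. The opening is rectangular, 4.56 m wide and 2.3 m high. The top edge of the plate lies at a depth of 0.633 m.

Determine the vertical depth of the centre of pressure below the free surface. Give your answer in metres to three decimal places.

h_p = 2.030 m

γ = ρg = 809 × 9.81 / 1000 = 7.93629 kN/m³.
The centroid lies 2.3/2 = 1.15 m below the top edge, so the centroid depth is h_c = 0.633 + 1.15 = 1.783 m.
A = 4.56 × 2.3 = 10.488 m².
Resultant F = γ·h_c·A = 7.93629 × 1.783 × 10.488 = 148.409 kN.
I_c = b·h³/12 = 4.56 × 2.3³/12 = 4.62346 m⁴.
Centre of pressure: y_p = y_c + I_c/(y_c·A) = 1.783 + 4.62346/(1.783 × 10.488) = 1.783 + 0.247242 = 2.03024 m along the plane.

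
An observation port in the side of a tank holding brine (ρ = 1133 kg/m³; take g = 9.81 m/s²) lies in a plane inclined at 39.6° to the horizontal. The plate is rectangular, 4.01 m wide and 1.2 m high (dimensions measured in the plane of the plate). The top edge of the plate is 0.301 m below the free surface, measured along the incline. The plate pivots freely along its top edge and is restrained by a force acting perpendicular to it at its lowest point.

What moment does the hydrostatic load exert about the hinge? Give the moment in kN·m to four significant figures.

γ = ρg = 1133 × 9.81 / 1000 = 11.11473 kN/m³.
Let θ = 39.6° be the plate's angle to the horizontal; measure y along the incline from where the plane meets the free surface. Vertical depth h = y·sinθ with sinθ = 0.637424.
The centroid lies 1.2/2 = 0.6 m below the top edge, so y_c = 0.301 + 0.6 = 0.901 m and h_c = 0.901 × 0.637424 = 0.574319 m.
A = 4.01 × 1.2 = 4.812 m².
Resultant F = γ·h_c·A = 11.11473 × 0.574319 × 4.812 = 30.7169 kN.
I_c = b·h³/12 = 4.01 × 1.2³/12 = 0.57744 m⁴.
Centre of pressure: y_p = y_c + I_c/(y_c·A) = 0.901 + 0.57744/(0.901 × 4.812) = 0.901 + 0.133185 = 1.03418 m along the plane.
The resultant acts 0.6 + 0.133185 = 0.733185 m (along the plate) below the hinge at the top edge, so the moment about the hinge is M = F × 0.733185 = 30.7169 × 0.733185 = 22.5212 kN·m.

M ≈ 22.52 kN·m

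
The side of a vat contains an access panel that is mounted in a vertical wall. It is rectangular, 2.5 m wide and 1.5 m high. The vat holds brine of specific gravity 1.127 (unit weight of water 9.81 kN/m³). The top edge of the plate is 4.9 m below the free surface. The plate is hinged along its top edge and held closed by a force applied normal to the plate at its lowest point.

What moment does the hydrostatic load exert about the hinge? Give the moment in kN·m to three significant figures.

M ≈ 183 kN·m

γ = 1.127 × 9.81 = 11.05587 kN/m³.
The centroid lies 1.5/2 = 0.75 m below the top edge, so the centroid depth is h_c = 4.9 + 0.75 = 5.65 m.
A = 2.5 × 1.5 = 3.75 m².
Resultant F = γ·h_c·A = 11.05587 × 5.65 × 3.75 = 234.246 kN.
I_c = b·h³/12 = 2.5 × 1.5³/12 = 0.703125 m⁴.
Centre of pressure: y_p = y_c + I_c/(y_c·A) = 5.65 + 0.703125/(5.65 × 3.75) = 5.65 + 0.0331858 = 5.68319 m along the plane.
The resultant acts 0.75 + 0.0331858 = 0.783186 m (along the plate) below the hinge at the top edge, so the moment about the hinge is M = F × 0.783186 = 234.246 × 0.783186 = 183.458 kN·m.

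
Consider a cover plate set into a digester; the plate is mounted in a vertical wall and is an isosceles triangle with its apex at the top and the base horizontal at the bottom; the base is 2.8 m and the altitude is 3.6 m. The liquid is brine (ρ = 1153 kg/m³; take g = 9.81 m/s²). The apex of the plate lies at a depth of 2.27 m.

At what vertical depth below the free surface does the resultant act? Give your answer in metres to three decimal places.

h_p = 4.824 m

γ = ρg = 1153 × 9.81 / 1000 = 11.31093 kN/m³.
With the apex up, the centroid sits 2h/3 = 2 × 3.6/3 = 2.4 m below the apex, so the centroid depth is h_c = 2.27 + 2.4 = 4.67 m.
A = ½ × 2.8 × 3.6 = 5.04 m².
Resultant F = γ·h_c·A = 11.31093 × 4.67 × 5.04 = 266.223 kN.
I_c = b·h³/36 = 2.8 × 3.6³/36 = 3.6288 m⁴.
Centre of pressure: y_p = y_c + I_c/(y_c·A) = 4.67 + 3.6288/(4.67 × 5.04) = 4.67 + 0.154176 = 4.82418 m along the plane.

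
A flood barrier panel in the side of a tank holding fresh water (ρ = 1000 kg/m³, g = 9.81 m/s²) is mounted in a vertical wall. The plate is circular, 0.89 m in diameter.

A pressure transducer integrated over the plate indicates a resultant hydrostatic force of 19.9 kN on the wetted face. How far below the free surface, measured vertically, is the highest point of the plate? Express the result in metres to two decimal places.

γ = ρg = 1000 × 9.81 = 9810 N/m³ = 9.81 kN/m³.
A = π(0.445)² = 0.622114 m².
From F = γ·h_c·A, the centroid depth is h_c = 19.9/(9.81 × 0.622114) = 3.26072 m.
The centroid is at the centre, 0.445 m below the top of the plate, so the highest point sits at h_top = 3.26072 − 0.445 = 2.81572 m below the surface.

d_top ≈ 2.82 m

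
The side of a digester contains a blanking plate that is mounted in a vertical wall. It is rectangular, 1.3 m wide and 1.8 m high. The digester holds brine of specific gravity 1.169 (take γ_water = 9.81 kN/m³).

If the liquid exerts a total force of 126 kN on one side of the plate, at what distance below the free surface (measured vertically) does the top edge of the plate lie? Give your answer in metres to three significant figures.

γ = 1.169 × 9.81 = 11.46789 kN/m³.
A = 1.3 × 1.8 = 2.34 m².
From F = γ·h_c·A, the centroid depth is h_c = 126/(11.46789 × 2.34) = 4.69538 m.
The centroid lies 1.8/2 = 0.9 m below the top edge, so the top edge sits at h_top = 4.69538 − 0.9 = 3.79538 m below the surface.

d_top ≈ 3.80 m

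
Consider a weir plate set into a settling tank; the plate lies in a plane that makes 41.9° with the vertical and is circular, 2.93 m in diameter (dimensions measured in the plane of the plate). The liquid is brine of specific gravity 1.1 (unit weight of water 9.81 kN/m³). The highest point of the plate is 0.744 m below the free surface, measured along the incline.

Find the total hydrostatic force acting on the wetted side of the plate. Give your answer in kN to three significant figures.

F ≈ 120 kN

γ = 1.1 × 9.81 = 10.791 kN/m³.
The plate makes 41.9° with the vertical, i.e. θ = 90° − 41.9° = 48.1° to the horizontal. Measuring y along the incline from the free-surface line, vertical depth h = y·sinθ with sinθ = 0.744312.
The centroid is at the centre, 1.465 m below the top of the plate, so y_c = 0.744 + 1.465 = 2.209 m and h_c = 2.209 × 0.744312 = 1.64419 m.
A = π(1.465)² = 6.74256 m².
Resultant F = γ·h_c·A = 10.791 × 1.64419 × 6.74256 = 119.63 kN.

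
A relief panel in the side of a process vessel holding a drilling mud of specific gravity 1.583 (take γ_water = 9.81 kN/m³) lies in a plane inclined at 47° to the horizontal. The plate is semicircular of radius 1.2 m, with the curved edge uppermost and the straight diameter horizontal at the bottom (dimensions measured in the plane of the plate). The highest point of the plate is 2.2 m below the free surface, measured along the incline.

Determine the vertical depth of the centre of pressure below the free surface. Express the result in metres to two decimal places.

γ = 1.583 × 9.81 = 15.52923 kN/m³.
Let θ = 47° be the plate's angle to the horizontal; measure y along the incline from where the plane meets the free surface. Vertical depth h = y·sinθ with sinθ = 0.731354.
The centroid lies 4r/(3π) = 0.509296 m above the diameter, so r − 4r/(3π) = 1.2 − 0.509296 = 0.690704 m below the topmost point, so y_c = 2.2 + 0.690704 = 2.8907 m and h_c = 2.8907 × 0.731354 = 2.11413 m.
A = πr²/2 = π × 1.2²/2 = 2.26195 m².
Resultant F = γ·h_c·A = 15.52923 × 2.11413 × 2.26195 = 74.2617 kN.
I_c = (π/8 − 8/(9π))·r⁴ = 0.109757 × 1.2⁴ = 0.227592 m⁴.
Centre of pressure: y_p = y_c + I_c/(y_c·A) = 2.8907 + 0.227592/(2.8907 × 2.26195) = 2.8907 + 0.0348074 = 2.92551 m along the plane.
Vertically, h_p = y_p·sinθ = 2.92551 × 0.731354 = 2.13958 m.

h_p = 2.14 m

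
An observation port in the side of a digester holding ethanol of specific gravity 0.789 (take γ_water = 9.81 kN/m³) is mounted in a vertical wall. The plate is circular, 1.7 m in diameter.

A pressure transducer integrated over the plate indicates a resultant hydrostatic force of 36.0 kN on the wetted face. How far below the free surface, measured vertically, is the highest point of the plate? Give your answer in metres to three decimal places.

γ = 0.789 × 9.81 = 7.74009 kN/m³.
A = π(0.85)² = 2.2698 m².
From F = γ·h_c·A, the centroid depth is h_c = 36.0/(7.74009 × 2.2698) = 2.04913 m.
The centroid is at the centre, 0.85 m below the top of the plate, so the highest point sits at h_top = 2.04913 − 0.85 = 1.19913 m below the surface.

d_top ≈ 1.199 m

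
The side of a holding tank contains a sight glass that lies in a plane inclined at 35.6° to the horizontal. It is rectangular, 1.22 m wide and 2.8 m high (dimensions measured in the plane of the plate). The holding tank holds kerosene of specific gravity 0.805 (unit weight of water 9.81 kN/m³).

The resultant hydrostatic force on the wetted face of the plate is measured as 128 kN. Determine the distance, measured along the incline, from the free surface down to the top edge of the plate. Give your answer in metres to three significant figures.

y_top ≈ 6.75 m

γ = 0.805 × 9.81 = 7.89705 kN/m³.
A = 1.22 × 2.8 = 3.416 m².
From F = γ·h_c·A, the centroid depth is h_c = 128/(7.89705 × 3.416) = 4.7449 m.
Let θ = 35.6° be the plate's angle to the horizontal; measure y along the incline from where the plane meets the free surface. Vertical depth h = y·sinθ with sinθ = 0.582123.
Along the incline, y_c = h_c/sinθ = 4.7449/0.582123 = 8.15103 m.
The centroid lies 2.8/2 = 1.4 m below the top edge, so the top edge sits at y_top = 8.15103 − 1.4 = 6.75103 m along the incline.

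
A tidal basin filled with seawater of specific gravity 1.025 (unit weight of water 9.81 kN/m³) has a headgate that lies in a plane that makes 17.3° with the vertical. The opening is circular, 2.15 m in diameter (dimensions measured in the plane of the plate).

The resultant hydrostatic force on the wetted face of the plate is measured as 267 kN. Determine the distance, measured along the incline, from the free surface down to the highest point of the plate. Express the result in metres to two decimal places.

y_top ≈ 6.59 m

γ = 1.025 × 9.81 = 10.05525 kN/m³.
A = π(1.075)² = 3.6305 m².
From F = γ·h_c·A, the centroid depth is h_c = 267/(10.05525 × 3.6305) = 7.31395 m.
The plate makes 17.3° with the vertical, i.e. θ = 90° − 17.3° = 72.7° to the horizontal. Measuring y along the incline from the free-surface line, vertical depth h = y·sinθ with sinθ = 0.954761.
Along the incline, y_c = h_c/sinθ = 7.31395/0.954761 = 7.6605 m.
The centroid is at the centre, 1.075 m below the top of the plate, so the highest point sits at y_top = 7.6605 − 1.075 = 6.5855 m along the incline.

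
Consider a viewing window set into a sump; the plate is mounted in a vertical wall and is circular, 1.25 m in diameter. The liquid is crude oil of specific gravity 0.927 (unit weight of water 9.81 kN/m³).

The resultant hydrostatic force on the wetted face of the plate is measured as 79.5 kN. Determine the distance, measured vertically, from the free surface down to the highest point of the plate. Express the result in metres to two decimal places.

d_top ≈ 6.50 m

γ = 0.927 × 9.81 = 9.09387 kN/m³.
A = π(0.625)² = 1.22718 m².
From F = γ·h_c·A, the centroid depth is h_c = 79.5/(9.09387 × 1.22718) = 7.12377 m.
The centroid is at the centre, 0.625 m below the top of the plate, so the highest point sits at h_top = 7.12377 − 0.625 = 6.49877 m below the surface.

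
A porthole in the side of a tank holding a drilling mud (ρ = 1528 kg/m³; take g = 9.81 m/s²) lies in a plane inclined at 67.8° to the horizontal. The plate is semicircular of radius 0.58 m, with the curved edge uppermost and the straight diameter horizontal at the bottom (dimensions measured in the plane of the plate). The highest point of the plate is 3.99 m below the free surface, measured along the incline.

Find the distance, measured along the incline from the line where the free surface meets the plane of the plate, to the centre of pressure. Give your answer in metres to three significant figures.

y_p = 4.33 m

γ = ρg = 1528 × 9.81 / 1000 = 14.98968 kN/m³.
Let θ = 67.8° be the plate's angle to the horizontal; measure y along the incline from where the plane meets the free surface. Vertical depth h = y·sinθ with sinθ = 0.925871.
The centroid lies 4r/(3π) = 0.24616 m above the diameter, so r − 4r/(3π) = 0.58 − 0.24616 = 0.33384 m below the topmost point, so y_c = 3.99 + 0.33384 = 4.32384 m and h_c = 4.32384 × 0.925871 = 4.00332 m.
A = πr²/2 = π × 0.58²/2 = 0.528416 m².
Resultant F = γ·h_c·A = 14.98968 × 4.00332 × 0.528416 = 31.7094 kN.
I_c = (π/8 − 8/(9π))·r⁴ = 0.109757 × 0.58⁴ = 0.0124206 m⁴.
Centre of pressure: y_p = y_c + I_c/(y_c·A) = 4.32384 + 0.0124206/(4.32384 × 0.528416) = 4.32384 + 0.00543622 = 4.32928 m along the plane.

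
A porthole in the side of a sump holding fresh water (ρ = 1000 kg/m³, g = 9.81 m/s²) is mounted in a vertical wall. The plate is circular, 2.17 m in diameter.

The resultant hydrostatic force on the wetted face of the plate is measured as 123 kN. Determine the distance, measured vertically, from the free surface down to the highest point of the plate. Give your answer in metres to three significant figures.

γ = ρg = 1000 × 9.81 = 9810 N/m³ = 9.81 kN/m³.
A = π(1.085)² = 3.69836 m².
From F = γ·h_c·A, the centroid depth is h_c = 123/(9.81 × 3.69836) = 3.39021 m.
The centroid is at the centre, 1.085 m below the top of the plate, so the highest point sits at h_top = 3.39021 − 1.085 = 2.30521 m below the surface.

d_top ≈ 2.31 m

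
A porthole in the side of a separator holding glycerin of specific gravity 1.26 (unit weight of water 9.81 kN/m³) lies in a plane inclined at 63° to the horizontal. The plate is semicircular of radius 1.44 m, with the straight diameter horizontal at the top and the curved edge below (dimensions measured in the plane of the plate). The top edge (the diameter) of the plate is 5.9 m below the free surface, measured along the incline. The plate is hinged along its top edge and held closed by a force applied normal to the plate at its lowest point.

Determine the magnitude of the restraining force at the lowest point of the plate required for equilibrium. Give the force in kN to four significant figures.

P ≈ 102.7 kN

γ = 1.26 × 9.81 = 12.3606 kN/m³.
Let θ = 63° be the plate's angle to the horizontal; measure y along the incline from where the plane meets the free surface. Vertical depth h = y·sinθ with sinθ = 0.891007.
The centroid of a semicircle lies 4r/(3π) = 0.611155 m from the diameter, here below the top edge, so y_c = 5.9 + 0.611155 = 6.51116 m and h_c = 6.51116 × 0.891007 = 5.80149 m.
A = πr²/2 = π × 1.44²/2 = 3.2572 m².
Resultant F = γ·h_c·A = 12.3606 × 5.80149 × 3.2572 = 233.573 kN.
I_c = (π/8 − 8/(9π))·r⁴ = 0.109757 × 1.44⁴ = 0.471935 m⁴.
Centre of pressure: y_p = y_c + I_c/(y_c·A) = 6.51116 + 0.471935/(6.51116 × 3.2572) = 6.51116 + 0.0222525 = 6.53341 m along the plane.
The resultant acts 0.611155 + 0.0222525 = 0.633408 m (along the plate) below the hinge at the top edge, so the moment about the hinge is M = F × 0.633408 = 233.573 × 0.633408 = 147.947 kN·m.
A normal force at the bottom, 1.44 m from the hinge, must supply this moment: P = 147.947/1.44 = 102.741 kN.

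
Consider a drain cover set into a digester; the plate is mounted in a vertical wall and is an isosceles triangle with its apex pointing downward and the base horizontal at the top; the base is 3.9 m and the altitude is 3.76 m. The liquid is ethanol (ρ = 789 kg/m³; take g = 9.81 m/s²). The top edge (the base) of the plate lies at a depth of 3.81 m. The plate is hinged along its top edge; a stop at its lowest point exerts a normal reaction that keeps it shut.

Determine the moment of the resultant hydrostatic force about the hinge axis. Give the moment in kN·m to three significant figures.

γ = ρg = 789 × 9.81 / 1000 = 7.74009 kN/m³.
With the apex down, the centroid sits h/3 = 3.76/3 = 1.25333 m below the base (the top edge), so the centroid depth is h_c = 3.81 + 1.25333 = 5.06333 m.
A = ½ × 3.9 × 3.76 = 7.332 m².
Resultant F = γ·h_c·A = 7.74009 × 5.06333 × 7.332 = 287.346 kN.
I_c = b·h³/36 = 3.9 × 3.76³/36 = 5.75872 m⁴.
Centre of pressure: y_p = y_c + I_c/(y_c·A) = 5.06333 + 5.75872/(5.06333 × 7.332) = 5.06333 + 0.15512 = 5.21845 m along the plane.
The resultant acts 1.25333 + 0.15512 = 1.40845 m (along the plate) below the hinge at the top edge, so the moment about the hinge is M = F × 1.40845 = 287.346 × 1.40845 = 404.712 kN·m.

M ≈ 405 kN·m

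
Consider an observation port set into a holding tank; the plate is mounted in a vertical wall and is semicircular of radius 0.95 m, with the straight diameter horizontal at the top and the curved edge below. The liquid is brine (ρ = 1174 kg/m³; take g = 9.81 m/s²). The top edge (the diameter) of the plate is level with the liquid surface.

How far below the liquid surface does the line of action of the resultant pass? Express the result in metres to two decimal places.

h_p = 0.56 m

γ = ρg = 1174 × 9.81 / 1000 = 11.51694 kN/m³.
The centroid of a semicircle lies 4r/(3π) = 0.403193 m from the diameter, here below the top edge, so the centroid depth is h_c = 0.403193 m.
A = πr²/2 = π × 0.95²/2 = 1.41764 m².
Resultant F = γ·h_c·A = 11.51694 × 0.403193 × 1.41764 = 6.58288 kN.
I_c = (π/8 − 8/(9π))·r⁴ = 0.109757 × 0.95⁴ = 0.0893978 m⁴.
Centre of pressure: y_p = y_c + I_c/(y_c·A) = 0.403193 + 0.0893978/(0.403193 × 1.41764) = 0.403193 + 0.156404 = 0.559597 m along the plane.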